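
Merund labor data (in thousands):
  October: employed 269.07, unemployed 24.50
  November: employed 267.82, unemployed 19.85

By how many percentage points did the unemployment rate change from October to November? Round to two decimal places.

October: labor force = 269.07 + 24.50 = 293.57; u = 24.50/293.57 = 8.35%.
November: labor force = 267.82 + 19.85 = 287.67; u = 19.85/287.67 = 6.90%.
Change = 6.90% − 8.35% = −1.45 pp.

The unemployment rate changed by −1.45 percentage points.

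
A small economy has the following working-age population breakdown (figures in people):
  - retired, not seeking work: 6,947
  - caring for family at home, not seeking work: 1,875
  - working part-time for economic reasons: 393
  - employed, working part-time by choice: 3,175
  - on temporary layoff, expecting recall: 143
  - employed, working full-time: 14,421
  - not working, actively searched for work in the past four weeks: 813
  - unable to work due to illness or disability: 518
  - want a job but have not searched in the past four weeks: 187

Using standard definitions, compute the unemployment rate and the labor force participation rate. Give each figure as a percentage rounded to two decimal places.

Employed = 393 + 3,175 + 14,421 = 17,989 (anyone who worked, including part-time for economic reasons, counts as employed).
Unemployed = 143 + 813 = 956 (jobless and actively searching, or on temporary layoff).
Labor force = 17,989 + 956 = 18,945.
Not in labor force = 6,947 + 1,875 + 518 + 187 = 9,527 (those not working and not actively searching are outside the labor force — including those who want a job but have given up searching).
Civilian working-age population = 18,945 + 9,527 = 28,472.
Unemployment rate = 956 / 18,945 = 5.05%.
Labor force participation rate = 18,945 / 28,472 = 66.54%.

Unemployment rate ≈ 5.05%; labor force participation rate ≈ 66.54%.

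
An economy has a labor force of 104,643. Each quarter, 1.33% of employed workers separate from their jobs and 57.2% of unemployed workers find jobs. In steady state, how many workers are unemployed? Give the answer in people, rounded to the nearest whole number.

Steady-state unemployment rate u* = s/(s+f) = 1.33/(1.33+57.2) = 0.022723.
Unemployed = u* × labor force = 0.022723 × 104,643 ≈ 2,378.

About 2,378 are unemployed in steady state.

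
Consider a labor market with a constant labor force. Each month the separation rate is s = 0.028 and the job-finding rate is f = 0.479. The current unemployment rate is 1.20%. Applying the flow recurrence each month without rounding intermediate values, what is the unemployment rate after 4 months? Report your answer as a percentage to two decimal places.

Unemployment rate after four months ≈ 5.27%.

With a fixed labor force, u_{t+1} = u_t + s·(1−u_t) − f·u_t = u_t·(1−s−f) + s.
Here 1−s−f = 0.493 and s = 0.028.
u_1 = 0.012000 × 0.493 + 0.028 = 0.033916.
u_2 = 0.033916 × 0.493 + 0.028 = 0.044721.
u_3 = 0.044721 × 0.493 + 0.028 = 0.050047.
u_4 = 0.050047 × 0.493 + 0.028 = 0.052673.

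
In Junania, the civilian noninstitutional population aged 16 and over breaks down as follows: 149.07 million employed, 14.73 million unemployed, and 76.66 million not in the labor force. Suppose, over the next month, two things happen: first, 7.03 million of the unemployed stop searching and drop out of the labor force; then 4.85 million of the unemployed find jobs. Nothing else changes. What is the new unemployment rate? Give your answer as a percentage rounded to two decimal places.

New unemployment rate ≈ 1.82%.

Initially, labor force = 149.07 + 14.73 = 163.80 million, so u = 14.73/163.80 = 8.99%.
After the first change, unemployed and labor force both fall by 7.03 → E = 149.07, U = 7.70, labor force = 156.77 million.
After the second change, unemployed falls and employed rises by 4.85; labor force unchanged → E = 153.92, U = 2.85, labor force = 156.77 million.
New unemployment rate = 2.85 / 156.77 = 1.82%.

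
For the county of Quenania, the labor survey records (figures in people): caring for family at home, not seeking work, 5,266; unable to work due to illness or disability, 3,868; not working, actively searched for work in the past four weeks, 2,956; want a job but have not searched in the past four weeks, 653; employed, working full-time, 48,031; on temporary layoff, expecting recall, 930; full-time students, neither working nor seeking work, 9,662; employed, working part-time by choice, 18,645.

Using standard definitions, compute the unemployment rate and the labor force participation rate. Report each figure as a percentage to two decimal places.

Employed = 48,031 + 18,645 = 66,676.
Unemployed = 2,956 + 930 = 3,886 (jobless and actively searching, or on temporary layoff).
Labor force = 66,676 + 3,886 = 70,562.
Not in labor force = 5,266 + 3,868 + 653 + 9,662 = 19,449 (those not working and not actively searching are outside the labor force — including those who want a job but have given up searching).
Civilian working-age population = 70,562 + 19,449 = 90,011.
Unemployment rate = 3,886 / 70,562 = 5.51%.
Labor force participation rate = 70,562 / 90,011 = 78.39%.

Unemployment rate ≈ 5.51%; labor force participation rate ≈ 78.39%.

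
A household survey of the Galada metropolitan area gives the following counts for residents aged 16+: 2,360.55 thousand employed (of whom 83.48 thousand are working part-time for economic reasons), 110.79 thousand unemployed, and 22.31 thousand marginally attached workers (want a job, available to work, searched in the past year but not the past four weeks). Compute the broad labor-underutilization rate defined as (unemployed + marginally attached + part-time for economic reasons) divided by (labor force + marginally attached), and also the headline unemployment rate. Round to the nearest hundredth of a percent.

Labor force = 2,360.55 + 110.79 = 2,471.34 thousand.
Numerator = 110.79 + 22.31 + 83.48 = 216.58 thousand.
Denominator = 2,471.34 + 22.31 = 2,493.65 thousand.
Broad rate = 216.58 / 2,493.65 = 8.69%.
Headline unemployment rate = 110.79 / 2,471.34 = 4.48%.

Broad underutilization rate ≈ 8.69%; headline unemployment rate ≈ 4.48%.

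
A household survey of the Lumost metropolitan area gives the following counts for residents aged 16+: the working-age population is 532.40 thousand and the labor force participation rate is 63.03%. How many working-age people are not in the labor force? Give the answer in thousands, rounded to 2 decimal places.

About 196.83 thousand are not in the labor force.

Share not in the labor force = 1 − 0.6303 = 0.3697.
Not in labor force = 0.3697 × 532.40 ≈ 196.83 thousand.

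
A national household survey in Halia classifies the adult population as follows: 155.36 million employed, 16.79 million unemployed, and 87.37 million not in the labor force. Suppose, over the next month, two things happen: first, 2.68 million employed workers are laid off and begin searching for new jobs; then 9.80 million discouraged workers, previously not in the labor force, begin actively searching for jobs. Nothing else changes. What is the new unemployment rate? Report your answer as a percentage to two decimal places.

New unemployment rate ≈ 16.09%.

Initially, labor force = 155.36 + 16.79 = 172.15 million, so u = 16.79/172.15 = 9.75%.
After the first change, employed falls and unemployed rises by 2.68; labor force unchanged → E = 152.68, U = 19.47, labor force = 172.15 million.
After the second change, unemployed and labor force both rise by 9.80 → E = 152.68, U = 29.27, labor force = 181.95 million.
New unemployment rate = 29.27 / 181.95 = 16.09%.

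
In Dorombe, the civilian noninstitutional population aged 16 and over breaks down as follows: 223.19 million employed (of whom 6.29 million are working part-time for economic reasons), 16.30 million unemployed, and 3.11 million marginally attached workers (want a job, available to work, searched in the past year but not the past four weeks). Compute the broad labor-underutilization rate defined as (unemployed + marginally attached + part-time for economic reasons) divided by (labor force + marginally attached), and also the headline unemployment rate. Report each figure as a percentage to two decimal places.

Labor force = 223.19 + 16.30 = 239.49 million.
Numerator = 16.30 + 3.11 + 6.29 = 25.70 million.
Denominator = 239.49 + 3.11 = 242.60 million.
Broad rate = 25.70 / 242.60 = 10.59%.
Headline unemployment rate = 16.30 / 239.49 = 6.81%.

Broad underutilization rate ≈ 10.59%; headline unemployment rate ≈ 6.81%.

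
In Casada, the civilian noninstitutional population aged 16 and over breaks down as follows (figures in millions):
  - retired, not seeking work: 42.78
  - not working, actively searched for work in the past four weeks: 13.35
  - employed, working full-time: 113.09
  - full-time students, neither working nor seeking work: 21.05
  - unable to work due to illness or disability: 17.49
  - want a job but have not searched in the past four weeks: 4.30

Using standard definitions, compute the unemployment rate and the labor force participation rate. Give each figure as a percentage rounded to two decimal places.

Unemployment rate ≈ 10.56%; labor force participation rate ≈ 59.62%.

Employed = 113.09 million.
Unemployed = 13.35 million.
Labor force = 113.09 + 13.35 = 126.44 million.
Not in labor force = 42.78 + 21.05 + 17.49 + 4.30 = 85.62 million (those not working and not actively searching are outside the labor force — including those who want a job but have given up searching).
Civilian working-age population = 126.44 + 85.62 = 212.06 million.
Unemployment rate = 13.35 / 126.44 = 10.56%.
Labor force participation rate = 126.44 / 212.06 = 59.62%.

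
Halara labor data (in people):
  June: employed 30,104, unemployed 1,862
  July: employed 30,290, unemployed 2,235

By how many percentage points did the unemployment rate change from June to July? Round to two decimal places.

The unemployment rate changed by +1.05 percentage points.

June: labor force = 30,104 + 1,862 = 31,966; u = 1,862/31,966 = 5.82%.
July: labor force = 30,290 + 2,235 = 32,525; u = 2,235/32,525 = 6.87%.
Change = 6.87% − 5.82% = +1.05 pp.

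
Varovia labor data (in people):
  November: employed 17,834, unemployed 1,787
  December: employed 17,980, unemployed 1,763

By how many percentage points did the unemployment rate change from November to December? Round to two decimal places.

November: labor force = 17,834 + 1,787 = 19,621; u = 1,787/19,621 = 9.11%.
December: labor force = 17,980 + 1,763 = 19,743; u = 1,763/19,743 = 8.93%.
Change = 8.93% − 9.11% = −0.18 pp.

The unemployment rate changed by −0.18 percentage points.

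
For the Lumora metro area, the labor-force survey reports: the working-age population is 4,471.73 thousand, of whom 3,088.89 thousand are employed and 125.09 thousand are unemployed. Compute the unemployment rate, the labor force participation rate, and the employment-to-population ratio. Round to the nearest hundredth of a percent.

Labor force = employed + unemployed = 3,088.89 + 125.09 = 3,213.98 thousand.
Unemployment rate = 125.09 / 3,213.98 = 3.89%.
Labor force participation rate = 3,213.98 / 4,471.73 = 71.87%.
Employment-population ratio = 3,088.89 / 4,471.73 = 69.08%.

Unemployment rate ≈ 3.89%; labor force participation rate ≈ 71.87%; employment-population ratio ≈ 69.08%.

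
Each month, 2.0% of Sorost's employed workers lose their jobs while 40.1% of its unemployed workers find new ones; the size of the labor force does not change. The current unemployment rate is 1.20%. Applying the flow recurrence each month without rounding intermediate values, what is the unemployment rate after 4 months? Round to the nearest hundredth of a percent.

With a fixed labor force, u_{t+1} = u_t + s·(1−u_t) − f·u_t = u_t·(1−s−f) + s.
Here 1−s−f = 0.579 and s = 0.020.
u_1 = 0.012000 × 0.579 + 0.020 = 0.026948.
u_2 = 0.026948 × 0.579 + 0.020 = 0.035603.
u_3 = 0.035603 × 0.579 + 0.020 = 0.040614.
u_4 = 0.040614 × 0.579 + 0.020 = 0.043516.

Unemployment rate after four months ≈ 4.35%.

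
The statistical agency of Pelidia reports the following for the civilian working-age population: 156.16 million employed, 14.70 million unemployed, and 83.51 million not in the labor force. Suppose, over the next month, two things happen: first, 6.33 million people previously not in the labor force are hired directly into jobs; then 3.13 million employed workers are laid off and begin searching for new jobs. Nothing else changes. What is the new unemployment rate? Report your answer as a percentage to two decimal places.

New unemployment rate ≈ 10.06%.

Initially, labor force = 156.16 + 14.70 = 170.86 million, so u = 14.70/170.86 = 8.60%.
After the first change, employed and labor force both rise by 6.33; unemployed unchanged → E = 162.49, U = 14.70, labor force = 177.19 million.
After the second change, employed falls and unemployed rises by 3.13; labor force unchanged → E = 159.36, U = 17.83, labor force = 177.19 million.
New unemployment rate = 17.83 / 177.19 = 10.06%.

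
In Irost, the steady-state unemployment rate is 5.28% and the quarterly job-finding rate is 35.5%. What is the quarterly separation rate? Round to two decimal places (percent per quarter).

Separation rate ≈ 1.98% per quarter.

From u* = s/(s+f): s = u·f/(1−u).
s = 0.0528 × 35.5 / (1 − 0.0528) = 1.8744 / 0.9472 ≈ 1.98% per quarter.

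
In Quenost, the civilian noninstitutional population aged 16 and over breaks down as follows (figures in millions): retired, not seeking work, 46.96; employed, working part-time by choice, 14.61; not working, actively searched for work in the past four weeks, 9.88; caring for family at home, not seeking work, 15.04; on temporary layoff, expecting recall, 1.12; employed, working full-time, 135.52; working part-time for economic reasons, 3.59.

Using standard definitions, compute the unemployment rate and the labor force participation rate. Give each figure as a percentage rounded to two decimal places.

Employed = 14.61 + 135.52 + 3.59 = 153.72 million (anyone who worked, including part-time for economic reasons, counts as employed).
Unemployed = 9.88 + 1.12 = 11.00 million (jobless and actively searching, or on temporary layoff).
Labor force = 153.72 + 11.00 = 164.72 million.
Not in labor force = 46.96 + 15.04 = 62.00 million (those not working and not actively searching are outside the labor force).
Civilian working-age population = 164.72 + 62.00 = 226.72 million.
Unemployment rate = 11.00 / 164.72 = 6.68%.
Labor force participation rate = 164.72 / 226.72 = 72.65%.

Unemployment rate ≈ 6.68%; labor force participation rate ≈ 72.65%.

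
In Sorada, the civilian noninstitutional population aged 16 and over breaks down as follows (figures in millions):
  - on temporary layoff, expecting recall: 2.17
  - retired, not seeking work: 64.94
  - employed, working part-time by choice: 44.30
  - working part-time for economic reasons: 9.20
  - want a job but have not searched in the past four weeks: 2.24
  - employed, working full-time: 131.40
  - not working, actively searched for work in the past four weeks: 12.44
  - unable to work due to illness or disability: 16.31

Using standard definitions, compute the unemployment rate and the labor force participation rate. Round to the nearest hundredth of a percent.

Unemployment rate ≈ 7.32%; labor force participation rate ≈ 70.50%.

Employed = 44.30 + 9.20 + 131.40 = 184.90 million (anyone who worked, including part-time for economic reasons, counts as employed).
Unemployed = 2.17 + 12.44 = 14.61 million (jobless and actively searching, or on temporary layoff).
Labor force = 184.90 + 14.61 = 199.51 million.
Not in labor force = 64.94 + 2.24 + 16.31 = 83.49 million (those not working and not actively searching are outside the labor force — including those who want a job but have given up searching).
Civilian working-age population = 199.51 + 83.49 = 283.00 million.
Unemployment rate = 14.61 / 199.51 = 7.32%.
Labor force participation rate = 199.51 / 283.00 = 70.50%.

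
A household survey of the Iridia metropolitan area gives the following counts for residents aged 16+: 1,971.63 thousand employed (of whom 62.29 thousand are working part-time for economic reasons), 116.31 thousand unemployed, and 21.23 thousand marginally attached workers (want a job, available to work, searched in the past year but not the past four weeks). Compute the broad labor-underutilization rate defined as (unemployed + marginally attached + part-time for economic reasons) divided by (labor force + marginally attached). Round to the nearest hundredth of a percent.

Broad underutilization rate ≈ 9.47%.

Labor force = 1,971.63 + 116.31 = 2,087.94 thousand.
Numerator = 116.31 + 21.23 + 62.29 = 199.83 thousand.
Denominator = 2,087.94 + 21.23 = 2,109.17 thousand.
Broad rate = 199.83 / 2,109.17 = 9.47%.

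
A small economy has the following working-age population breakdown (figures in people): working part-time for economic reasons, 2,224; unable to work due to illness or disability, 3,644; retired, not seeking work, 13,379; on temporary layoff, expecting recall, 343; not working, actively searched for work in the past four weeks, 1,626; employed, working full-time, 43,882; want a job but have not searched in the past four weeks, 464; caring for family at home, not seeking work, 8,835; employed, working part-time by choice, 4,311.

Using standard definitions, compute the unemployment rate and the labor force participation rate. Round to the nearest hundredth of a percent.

Employed = 2,224 + 43,882 + 4,311 = 50,417 (anyone who worked, including part-time for economic reasons, counts as employed).
Unemployed = 343 + 1,626 = 1,969 (jobless and actively searching, or on temporary layoff).
Labor force = 50,417 + 1,969 = 52,386.
Not in labor force = 3,644 + 13,379 + 464 + 8,835 = 26,322 (those not working and not actively searching are outside the labor force — including those who want a job but have given up searching).
Civilian working-age population = 52,386 + 26,322 = 78,708.
Unemployment rate = 1,969 / 52,386 = 3.76%.
Labor force participation rate = 52,386 / 78,708 = 66.56%.

Unemployment rate ≈ 3.76%; labor force participation rate ≈ 66.56%.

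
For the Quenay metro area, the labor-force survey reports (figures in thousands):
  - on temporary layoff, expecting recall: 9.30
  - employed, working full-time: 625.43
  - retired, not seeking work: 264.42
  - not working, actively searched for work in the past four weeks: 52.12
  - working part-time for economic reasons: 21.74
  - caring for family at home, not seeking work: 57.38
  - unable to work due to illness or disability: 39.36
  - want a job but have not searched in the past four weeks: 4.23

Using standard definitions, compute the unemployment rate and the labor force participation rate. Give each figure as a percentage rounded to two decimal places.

Unemployment rate ≈ 8.67%; labor force participation rate ≈ 65.98%.

Employed = 625.43 + 21.74 = 647.17 thousand (anyone who worked, including part-time for economic reasons, counts as employed).
Unemployed = 9.30 + 52.12 = 61.42 thousand (jobless and actively searching, or on temporary layoff).
Labor force = 647.17 + 61.42 = 708.59 thousand.
Not in labor force = 264.42 + 57.38 + 39.36 + 4.23 = 365.39 thousand (those not working and not actively searching are outside the labor force — including those who want a job but have given up searching).
Civilian working-age population = 708.59 + 365.39 = 1,073.98 thousand.
Unemployment rate = 61.42 / 708.59 = 8.67%.
Labor force participation rate = 708.59 / 1,073.98 = 65.98%.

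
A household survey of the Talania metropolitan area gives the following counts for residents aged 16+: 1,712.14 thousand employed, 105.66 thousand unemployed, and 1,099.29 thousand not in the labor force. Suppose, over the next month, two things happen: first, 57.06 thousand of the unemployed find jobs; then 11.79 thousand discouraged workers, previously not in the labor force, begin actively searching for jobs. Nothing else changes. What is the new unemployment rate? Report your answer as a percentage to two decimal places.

Initially, labor force = 1,712.14 + 105.66 = 1,817.80 thousand, so u = 105.66/1,817.80 = 5.81%.
After the first change, unemployed falls and employed rises by 57.06; labor force unchanged → E = 1,769.20, U = 48.60, labor force = 1,817.80 thousand.
After the second change, unemployed and labor force both rise by 11.79 → E = 1,769.20, U = 60.39, labor force = 1,829.59 thousand.
New unemployment rate = 60.39 / 1,829.59 = 3.30%.

New unemployment rate ≈ 3.30%.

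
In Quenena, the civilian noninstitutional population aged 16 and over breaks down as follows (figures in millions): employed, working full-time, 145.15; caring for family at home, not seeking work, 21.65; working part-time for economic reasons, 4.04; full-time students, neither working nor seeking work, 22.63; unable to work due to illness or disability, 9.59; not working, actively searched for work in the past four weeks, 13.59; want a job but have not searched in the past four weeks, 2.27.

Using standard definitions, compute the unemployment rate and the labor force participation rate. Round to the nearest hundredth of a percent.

Unemployment rate ≈ 8.35%; labor force participation rate ≈ 74.36%.

Employed = 145.15 + 4.04 = 149.19 million (anyone who worked, including part-time for economic reasons, counts as employed).
Unemployed = 13.59 million.
Labor force = 149.19 + 13.59 = 162.78 million.
Not in labor force = 21.65 + 22.63 + 9.59 + 2.27 = 56.14 million (those not working and not actively searching are outside the labor force — including those who want a job but have given up searching).
Civilian working-age population = 162.78 + 56.14 = 218.92 million.
Unemployment rate = 13.59 / 162.78 = 8.35%.
Labor force participation rate = 162.78 / 218.92 = 74.36%.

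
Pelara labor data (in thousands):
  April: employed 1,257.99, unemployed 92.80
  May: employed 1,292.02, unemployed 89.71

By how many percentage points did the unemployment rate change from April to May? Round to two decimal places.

April: labor force = 1,257.99 + 92.80 = 1,350.79; u = 92.80/1,350.79 = 6.87%.
May: labor force = 1,292.02 + 89.71 = 1,381.73; u = 89.71/1,381.73 = 6.49%.
Change = 6.49% − 6.87% = −0.38 pp.

The unemployment rate changed by −0.38 percentage points.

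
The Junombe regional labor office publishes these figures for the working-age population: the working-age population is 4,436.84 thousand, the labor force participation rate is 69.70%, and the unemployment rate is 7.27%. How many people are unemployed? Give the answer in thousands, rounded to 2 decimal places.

About 224.82 thousand are unemployed.

Labor force = 0.6970 × 4,436.84 = 3,092.48 thousand.
Unemployed = 0.0727 × 3,092.48 ≈ 224.82 thousand.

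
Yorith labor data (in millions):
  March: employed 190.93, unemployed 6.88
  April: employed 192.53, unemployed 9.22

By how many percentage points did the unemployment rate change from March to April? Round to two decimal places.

March: labor force = 190.93 + 6.88 = 197.81; u = 6.88/197.81 = 3.48%.
April: labor force = 192.53 + 9.22 = 201.75; u = 9.22/201.75 = 4.57%.
Change = 4.57% − 3.48% = +1.09 pp.

The unemployment rate changed by +1.09 percentage points.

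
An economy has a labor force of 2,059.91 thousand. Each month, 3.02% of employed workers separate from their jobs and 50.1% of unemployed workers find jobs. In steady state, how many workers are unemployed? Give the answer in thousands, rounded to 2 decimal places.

Steady-state unemployment rate u* = s/(s+f) = 3.02/(3.02+50.1) = 0.056852.
Unemployed = u* × labor force = 0.056852 × 2,059.91 ≈ 117.11 thousand.

About 117.11 thousand are unemployed in steady state.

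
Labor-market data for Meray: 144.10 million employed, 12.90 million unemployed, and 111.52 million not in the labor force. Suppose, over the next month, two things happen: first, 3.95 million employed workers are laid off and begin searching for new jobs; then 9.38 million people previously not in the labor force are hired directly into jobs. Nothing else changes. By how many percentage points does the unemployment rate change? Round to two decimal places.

Initially, labor force = 144.10 + 12.90 = 157.00 million, so u = 12.90/157.00 = 8.22%.
After the first change, employed falls and unemployed rises by 3.95; labor force unchanged → E = 140.15, U = 16.85, labor force = 157.00 million.
After the second change, employed and labor force both rise by 9.38; unemployed unchanged → E = 149.53, U = 16.85, labor force = 166.38 million.
New unemployment rate = 16.85 / 166.38 = 10.13%.
Change = 10.13% − 8.22% = +1.91 percentage points.

The unemployment rate changes by +1.91 percentage points.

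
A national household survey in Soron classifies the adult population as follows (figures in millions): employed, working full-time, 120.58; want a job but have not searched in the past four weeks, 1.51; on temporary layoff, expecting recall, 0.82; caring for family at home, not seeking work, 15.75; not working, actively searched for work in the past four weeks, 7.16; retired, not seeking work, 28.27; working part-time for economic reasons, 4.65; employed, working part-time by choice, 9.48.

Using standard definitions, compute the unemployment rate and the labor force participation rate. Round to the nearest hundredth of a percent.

Unemployment rate ≈ 5.59%; labor force participation rate ≈ 75.81%.

Employed = 120.58 + 4.65 + 9.48 = 134.71 million (anyone who worked, including part-time for economic reasons, counts as employed).
Unemployed = 0.82 + 7.16 = 7.98 million (jobless and actively searching, or on temporary layoff).
Labor force = 134.71 + 7.98 = 142.69 million.
Not in labor force = 1.51 + 15.75 + 28.27 = 45.53 million (those not working and not actively searching are outside the labor force — including those who want a job but have given up searching).
Civilian working-age population = 142.69 + 45.53 = 188.22 million.
Unemployment rate = 7.98 / 142.69 = 5.59%.
Labor force participation rate = 142.69 / 188.22 = 75.81%.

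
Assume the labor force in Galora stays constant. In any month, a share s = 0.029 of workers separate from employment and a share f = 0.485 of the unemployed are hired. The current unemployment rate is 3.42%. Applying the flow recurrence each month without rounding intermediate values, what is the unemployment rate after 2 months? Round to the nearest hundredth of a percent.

With a fixed labor force, u_{t+1} = u_t + s·(1−u_t) − f·u_t = u_t·(1−s−f) + s.
Here 1−s−f = 0.486 and s = 0.029.
u_1 = 0.034200 × 0.486 + 0.029 = 0.045621.
u_2 = 0.045621 × 0.486 + 0.029 = 0.051172.

Unemployment rate after two months ≈ 5.12%.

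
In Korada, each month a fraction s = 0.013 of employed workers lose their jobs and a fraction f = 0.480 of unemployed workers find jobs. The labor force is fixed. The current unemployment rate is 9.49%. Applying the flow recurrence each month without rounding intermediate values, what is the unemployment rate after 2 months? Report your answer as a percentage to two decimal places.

Unemployment rate after two months ≈ 4.40%.

With a fixed labor force, u_{t+1} = u_t + s·(1−u_t) − f·u_t = u_t·(1−s−f) + s.
Here 1−s−f = 0.507 and s = 0.013.
u_1 = 0.094900 × 0.507 + 0.013 = 0.061114.
u_2 = 0.061114 × 0.507 + 0.013 = 0.043985.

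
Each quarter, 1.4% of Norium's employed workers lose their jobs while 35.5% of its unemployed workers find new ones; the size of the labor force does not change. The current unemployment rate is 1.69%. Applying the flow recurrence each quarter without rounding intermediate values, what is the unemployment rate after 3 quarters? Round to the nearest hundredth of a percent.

Unemployment rate after three quarters ≈ 3.27%.

With a fixed labor force, u_{t+1} = u_t + s·(1−u_t) − f·u_t = u_t·(1−s−f) + s.
Here 1−s−f = 0.631 and s = 0.014.
u_1 = 0.016900 × 0.631 + 0.014 = 0.024664.
u_2 = 0.024664 × 0.631 + 0.014 = 0.029563.
u_3 = 0.029563 × 0.631 + 0.014 = 0.032654.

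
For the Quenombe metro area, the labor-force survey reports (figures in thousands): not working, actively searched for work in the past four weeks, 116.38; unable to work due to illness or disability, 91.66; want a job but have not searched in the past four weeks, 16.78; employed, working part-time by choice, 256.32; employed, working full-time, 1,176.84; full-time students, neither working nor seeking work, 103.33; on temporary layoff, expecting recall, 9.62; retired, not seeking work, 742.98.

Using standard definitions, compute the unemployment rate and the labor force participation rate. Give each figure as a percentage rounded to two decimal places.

Employed = 256.32 + 1,176.84 = 1,433.16 thousand.
Unemployed = 116.38 + 9.62 = 126.00 thousand (jobless and actively searching, or on temporary layoff).
Labor force = 1,433.16 + 126.00 = 1,559.16 thousand.
Not in labor force = 91.66 + 16.78 + 103.33 + 742.98 = 954.75 thousand (those not working and not actively searching are outside the labor force — including those who want a job but have given up searching).
Civilian working-age population = 1,559.16 + 954.75 = 2,513.91 thousand.
Unemployment rate = 126.00 / 1,559.16 = 8.08%.
Labor force participation rate = 1,559.16 / 2,513.91 = 62.02%.

Unemployment rate ≈ 8.08%; labor force participation rate ≈ 62.02%.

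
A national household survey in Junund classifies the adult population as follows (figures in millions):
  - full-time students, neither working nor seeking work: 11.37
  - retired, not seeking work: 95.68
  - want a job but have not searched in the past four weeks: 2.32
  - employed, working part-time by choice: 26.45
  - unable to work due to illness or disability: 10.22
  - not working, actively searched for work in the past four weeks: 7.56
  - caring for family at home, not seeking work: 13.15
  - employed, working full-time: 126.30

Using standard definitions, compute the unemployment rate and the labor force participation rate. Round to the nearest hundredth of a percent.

Employed = 26.45 + 126.30 = 152.75 million.
Unemployed = 7.56 million.
Labor force = 152.75 + 7.56 = 160.31 million.
Not in labor force = 11.37 + 95.68 + 2.32 + 10.22 + 13.15 = 132.74 million (those not working and not actively searching are outside the labor force — including those who want a job but have given up searching).
Civilian working-age population = 160.31 + 132.74 = 293.05 million.
Unemployment rate = 7.56 / 160.31 = 4.72%.
Labor force participation rate = 160.31 / 293.05 = 54.70%.

Unemployment rate ≈ 4.72%; labor force participation rate ≈ 54.70%.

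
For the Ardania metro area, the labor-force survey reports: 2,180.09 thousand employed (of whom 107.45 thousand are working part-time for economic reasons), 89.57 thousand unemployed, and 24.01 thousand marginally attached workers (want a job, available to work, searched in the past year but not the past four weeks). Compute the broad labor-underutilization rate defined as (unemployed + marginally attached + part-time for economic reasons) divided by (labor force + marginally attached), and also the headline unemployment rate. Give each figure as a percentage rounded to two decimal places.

Broad underutilization rate ≈ 9.64%; headline unemployment rate ≈ 3.95%.

Labor force = 2,180.09 + 89.57 = 2,269.66 thousand.
Numerator = 89.57 + 24.01 + 107.45 = 221.03 thousand.
Denominator = 2,269.66 + 24.01 = 2,293.67 thousand.
Broad rate = 221.03 / 2,293.67 = 9.64%.
Headline unemployment rate = 89.57 / 2,269.66 = 3.95%.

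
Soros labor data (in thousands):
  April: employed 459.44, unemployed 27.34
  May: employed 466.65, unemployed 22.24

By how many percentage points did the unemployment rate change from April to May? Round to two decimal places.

The unemployment rate changed by −1.07 percentage points.

April: labor force = 459.44 + 27.34 = 486.78; u = 27.34/486.78 = 5.62%.
May: labor force = 466.65 + 22.24 = 488.89; u = 22.24/488.89 = 4.55%.
Change = 4.55% − 5.62% = −1.07 pp.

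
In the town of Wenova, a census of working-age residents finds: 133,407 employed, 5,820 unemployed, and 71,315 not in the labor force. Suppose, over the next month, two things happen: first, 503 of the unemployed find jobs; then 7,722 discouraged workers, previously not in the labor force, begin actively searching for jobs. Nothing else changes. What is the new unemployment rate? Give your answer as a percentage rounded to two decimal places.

Initially, labor force = 133,407 + 5,820 = 139,227, so u = 5,820/139,227 = 4.18%.
After the first change, unemployed falls and employed rises by 503; labor force unchanged → E = 133,910, U = 5,317, labor force = 139,227.
After the second change, unemployed and labor force both rise by 7,722 → E = 133,910, U = 13,039, labor force = 146,949.
New unemployment rate = 13,039 / 146,949 = 8.87%.

New unemployment rate ≈ 8.87%.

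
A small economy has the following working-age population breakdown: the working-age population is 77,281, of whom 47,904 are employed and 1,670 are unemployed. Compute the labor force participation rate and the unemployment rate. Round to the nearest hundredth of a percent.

Labor force participation rate ≈ 64.15%; unemployment rate ≈ 3.37%.

Labor force = employed + unemployed = 47,904 + 1,670 = 49,574.
Unemployment rate = 1,670 / 49,574 = 3.37%.
Labor force participation rate = 49,574 / 77,281 = 64.15%.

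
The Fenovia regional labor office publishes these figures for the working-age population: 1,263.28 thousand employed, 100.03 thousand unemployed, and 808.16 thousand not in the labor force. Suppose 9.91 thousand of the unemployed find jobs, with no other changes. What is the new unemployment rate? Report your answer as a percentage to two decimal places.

New unemployment rate ≈ 6.61%.

Initially, labor force = 1,263.28 + 100.03 = 1,363.31 thousand, so u = 100.03/1,363.31 = 7.34%.
After the change, unemployed falls and employed rises by 9.91; labor force unchanged → E = 1,273.19, U = 90.12, labor force = 1,363.31 thousand.
New unemployment rate = 90.12 / 1,363.31 = 6.61%.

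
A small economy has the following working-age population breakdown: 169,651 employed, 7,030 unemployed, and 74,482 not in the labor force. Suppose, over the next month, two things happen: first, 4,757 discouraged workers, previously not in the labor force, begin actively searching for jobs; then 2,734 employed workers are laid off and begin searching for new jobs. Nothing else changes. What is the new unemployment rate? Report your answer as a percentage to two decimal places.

Initially, labor force = 169,651 + 7,030 = 176,681, so u = 7,030/176,681 = 3.98%.
After the first change, unemployed and labor force both rise by 4,757 → E = 169,651, U = 11,787, labor force = 181,438.
After the second change, employed falls and unemployed rises by 2,734; labor force unchanged → E = 166,917, U = 14,521, labor force = 181,438.
New unemployment rate = 14,521 / 181,438 = 8.00%.

New unemployment rate ≈ 8.00%.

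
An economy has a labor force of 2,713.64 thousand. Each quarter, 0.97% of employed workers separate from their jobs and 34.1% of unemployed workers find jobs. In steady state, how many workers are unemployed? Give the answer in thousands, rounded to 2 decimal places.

Steady-state unemployment rate u* = s/(s+f) = 0.97/(0.97+34.1) = 0.027659.
Unemployed = u* × labor force = 0.027659 × 2,713.64 ≈ 75.06 thousand.

About 75.06 thousand are unemployed in steady state.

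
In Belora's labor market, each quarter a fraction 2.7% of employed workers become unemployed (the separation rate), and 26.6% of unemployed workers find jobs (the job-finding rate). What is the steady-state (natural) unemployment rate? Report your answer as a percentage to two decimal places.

At steady state the flows balance: s·E = f·U, so U/(E+U) = s/(s+f).
u* = 2.7 / (2.7 + 26.6) = 2.7 / 29.30 = 9.22%.

Steady-state unemployment rate ≈ 9.22%.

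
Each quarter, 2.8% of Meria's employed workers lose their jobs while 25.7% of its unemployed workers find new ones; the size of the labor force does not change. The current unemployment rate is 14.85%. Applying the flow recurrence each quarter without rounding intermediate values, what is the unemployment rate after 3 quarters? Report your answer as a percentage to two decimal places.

Unemployment rate after three quarters ≈ 11.66%.

With a fixed labor force, u_{t+1} = u_t + s·(1−u_t) − f·u_t = u_t·(1−s−f) + s.
Here 1−s−f = 0.715 and s = 0.028.
u_1 = 0.148500 × 0.715 + 0.028 = 0.134178.
u_2 = 0.134178 × 0.715 + 0.028 = 0.123937.
u_3 = 0.123937 × 0.715 + 0.028 = 0.116615.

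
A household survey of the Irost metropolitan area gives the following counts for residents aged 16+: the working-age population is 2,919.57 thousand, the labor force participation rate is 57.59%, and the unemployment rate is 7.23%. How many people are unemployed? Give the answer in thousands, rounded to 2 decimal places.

Labor force = 0.5759 × 2,919.57 = 1,681.38 thousand.
Unemployed = 0.0723 × 1,681.38 ≈ 121.56 thousand.

About 121.56 thousand are unemployed.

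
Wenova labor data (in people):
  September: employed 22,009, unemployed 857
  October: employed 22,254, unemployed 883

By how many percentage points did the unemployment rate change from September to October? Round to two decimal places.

September: labor force = 22,009 + 857 = 22,866; u = 857/22,866 = 3.75%.
October: labor force = 22,254 + 883 = 23,137; u = 883/23,137 = 3.82%.
Change = 3.82% − 3.75% = +0.07 pp.

The unemployment rate changed by +0.07 percentage points.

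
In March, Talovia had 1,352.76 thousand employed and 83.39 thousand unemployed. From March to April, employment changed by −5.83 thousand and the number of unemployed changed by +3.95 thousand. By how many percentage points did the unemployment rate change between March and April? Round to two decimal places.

March: labor force = 1,352.76 + 83.39 = 1,436.15; u = 83.39/1,436.15 = 5.81%.
April: labor force = 1,346.93 + 87.34 = 1,434.27; u = 87.34/1,434.27 = 6.09%.
Change = 6.09% − 5.81% = +0.28 pp.

The unemployment rate changed by +0.28 percentage points.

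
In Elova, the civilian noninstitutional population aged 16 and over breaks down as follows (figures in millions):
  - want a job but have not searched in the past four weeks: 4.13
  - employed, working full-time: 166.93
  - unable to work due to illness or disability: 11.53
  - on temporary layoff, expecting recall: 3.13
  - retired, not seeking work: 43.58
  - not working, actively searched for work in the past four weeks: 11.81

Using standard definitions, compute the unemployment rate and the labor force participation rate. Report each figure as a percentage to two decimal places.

Employed = 166.93 million.
Unemployed = 3.13 + 11.81 = 14.94 million (jobless and actively searching, or on temporary layoff).
Labor force = 166.93 + 14.94 = 181.87 million.
Not in labor force = 4.13 + 11.53 + 43.58 = 59.24 million (those not working and not actively searching are outside the labor force — including those who want a job but have given up searching).
Civilian working-age population = 181.87 + 59.24 = 241.11 million.
Unemployment rate = 14.94 / 181.87 = 8.21%.
Labor force participation rate = 181.87 / 241.11 = 75.43%.

Unemployment rate ≈ 8.21%; labor force participation rate ≈ 75.43%.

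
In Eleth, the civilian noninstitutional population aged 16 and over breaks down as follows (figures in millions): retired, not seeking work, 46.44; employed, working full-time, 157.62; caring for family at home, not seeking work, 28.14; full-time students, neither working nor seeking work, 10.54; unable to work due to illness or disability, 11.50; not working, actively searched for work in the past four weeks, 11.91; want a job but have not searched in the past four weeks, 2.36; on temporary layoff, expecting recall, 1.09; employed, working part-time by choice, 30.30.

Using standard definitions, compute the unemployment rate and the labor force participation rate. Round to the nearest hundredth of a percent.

Unemployment rate ≈ 6.47%; labor force participation rate ≈ 67.00%.

Employed = 157.62 + 30.30 = 187.92 million.
Unemployed = 11.91 + 1.09 = 13.00 million (jobless and actively searching, or on temporary layoff).
Labor force = 187.92 + 13.00 = 200.92 million.
Not in labor force = 46.44 + 28.14 + 10.54 + 11.50 + 2.36 = 98.98 million (those not working and not actively searching are outside the labor force — including those who want a job but have given up searching).
Civilian working-age population = 200.92 + 98.98 = 299.90 million.
Unemployment rate = 13.00 / 200.92 = 6.47%.
Labor force participation rate = 200.92 / 299.90 = 67.00%.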